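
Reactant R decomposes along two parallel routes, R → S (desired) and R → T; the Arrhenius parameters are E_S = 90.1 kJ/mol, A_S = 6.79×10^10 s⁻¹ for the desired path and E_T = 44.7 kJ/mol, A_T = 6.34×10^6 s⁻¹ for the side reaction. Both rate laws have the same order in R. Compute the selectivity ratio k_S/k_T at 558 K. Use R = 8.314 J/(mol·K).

Since both paths have the same order in R, the concentration cancels and S_{S/T} = k_S/k_T = (A_S/A_T)·exp[(E_T−E_S)/(RT)].
(E_T−E_S)/(RT) = (44.7−90.1)×10³/(8.314×558) = -45400/4639 = -9.786.
k_S/k_T = (6.79×10^10/6.34×10^6)·exp(-9.786) = 10710 × 5.623×10^-5 = 0.602.

0.602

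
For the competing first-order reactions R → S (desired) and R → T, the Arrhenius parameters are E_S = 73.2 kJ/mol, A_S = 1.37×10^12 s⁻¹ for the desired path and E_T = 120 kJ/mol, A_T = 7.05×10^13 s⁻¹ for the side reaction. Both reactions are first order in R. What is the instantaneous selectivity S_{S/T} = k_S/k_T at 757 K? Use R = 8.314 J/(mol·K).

Since both paths have the same order in R, the concentration cancels and S_{S/T} = k_S/k_T = (A_S/A_T)·exp[(E_T−E_S)/(RT)].
(E_T−E_S)/(RT) = (120−73.2)×10³/(8.314×757) = 46800/6294 = 7.436.
k_S/k_T = (1.37×10^12/7.05×10^13)·exp(7.436) = 0.01943 × 1696 = 33.0.
Since E_S < E_T, lowering the temperature improves selectivity toward S.

33.0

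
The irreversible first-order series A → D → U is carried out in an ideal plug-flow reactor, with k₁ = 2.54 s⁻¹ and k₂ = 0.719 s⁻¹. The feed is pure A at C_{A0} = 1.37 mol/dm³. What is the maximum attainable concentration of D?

For a first-order series the maximum intermediate yield is C_{D,max}/C_{A0} = (k₁/k₂)^[k₂/(k₂−k₁)].
= (2.54/0.719)^(0.719/(0.719−2.54)) = (3.533)^(-0.3948) = 0.6076.
C_{D,max} = 0.6076×1.37 = 0.832 mol/dm³.

0.832 mol/dm³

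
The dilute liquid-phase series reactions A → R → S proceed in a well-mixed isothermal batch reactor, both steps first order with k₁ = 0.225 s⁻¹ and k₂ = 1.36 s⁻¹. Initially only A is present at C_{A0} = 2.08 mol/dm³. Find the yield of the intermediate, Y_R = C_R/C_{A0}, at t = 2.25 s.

0.110

Solving the coupled first-order balances gives C_R(t) = [k₁/(k₂−k₁)]·C_{A0}·(e^(−k₁t) − e^(−k₂t)).
e^(−k₁t) = e^(−0.225×2.25) = e^(−0.5062) = 0.6028; e^(−k₂t) = e^(−3.060) = 0.04689.
C_R = 0.225×2.08/(1.36−0.225) × (0.6028−0.04689) = 0.4123×0.5559 = 0.2292 mol/dm³.
Y_R = C_R/C_{A0} = 0.2292/2.08 = 0.110.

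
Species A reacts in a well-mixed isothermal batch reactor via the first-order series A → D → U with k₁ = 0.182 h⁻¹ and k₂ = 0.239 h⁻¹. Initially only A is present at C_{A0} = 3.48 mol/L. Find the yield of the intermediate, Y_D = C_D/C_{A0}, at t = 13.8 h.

For first-order series with pure A initially, C_D(t) = k₁C_{A0}/(k₂−k₁)·(e^(−k₁t) − e^(−k₂t)).
e^(−k₁t) = e^(−0.182×13.8) = e^(−2.512) = 0.08114; e^(−k₂t) = e^(−3.298) = 0.03695.
C_D = 0.182×3.48/(0.239−0.182) × (0.08114−0.03695) = 11.11×0.04419 = 0.4910 mol/L.
Y_D = C_D/C_{A0} = 0.4910/3.48 = 0.141.

0.141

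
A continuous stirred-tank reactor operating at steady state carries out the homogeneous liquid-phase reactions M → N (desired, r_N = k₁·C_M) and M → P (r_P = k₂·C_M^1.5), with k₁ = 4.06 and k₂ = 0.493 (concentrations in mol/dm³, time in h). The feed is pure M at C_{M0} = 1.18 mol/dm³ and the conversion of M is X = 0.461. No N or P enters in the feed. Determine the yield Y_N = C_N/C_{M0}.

0.420

Exit C_M = C_{M0}(1−X) = 1.18×0.539 = 0.6360 mol/dm³.
In a CSTR the entire volume is at exit conditions, so r_N = 4.06×0.6360 = 2.582 and r_P = 0.493×0.6360^1.5 = 0.2501.
Fraction of consumed M going to N: r_N/(r_N+r_P) = 0.9117.
C_N = 0.9117·C_{M0}·X = 0.9117×1.18×0.461 = 0.496 mol/dm³; Y_N = C_N/C_{M0} = 0.420.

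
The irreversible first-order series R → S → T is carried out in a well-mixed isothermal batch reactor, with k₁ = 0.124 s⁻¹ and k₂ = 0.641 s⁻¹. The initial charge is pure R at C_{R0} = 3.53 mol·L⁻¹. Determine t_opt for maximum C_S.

The intermediate peaks when r₁ = r₂, i.e. k₁e^(−k₁t) = k₂e^(−k₂t), giving t_opt = ln(k₂/k₁)/(k₂−k₁).
= ln(0.641/0.124)/(0.641−0.124) = ln(5.169)/0.5170 = 1.643/0.5170 = 3.18 s.

3.18 s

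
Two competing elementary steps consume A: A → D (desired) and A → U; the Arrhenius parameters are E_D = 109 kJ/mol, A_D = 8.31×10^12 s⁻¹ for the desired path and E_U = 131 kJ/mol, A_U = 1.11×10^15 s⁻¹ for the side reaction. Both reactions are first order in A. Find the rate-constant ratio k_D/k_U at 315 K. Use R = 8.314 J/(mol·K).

Since both paths have the same order in A, the concentration cancels and S_{D/U} = k_D/k_U = (A_D/A_U)·exp[(E_U−E_D)/(RT)].
(E_U−E_D)/(RT) = (131−109)×10³/(8.314×315) = 22000/2619 = 8.400.
k_D/k_U = (8.31×10^12/1.11×10^15)·exp(8.400) = 0.007486 × 4449 = 33.3.

33.3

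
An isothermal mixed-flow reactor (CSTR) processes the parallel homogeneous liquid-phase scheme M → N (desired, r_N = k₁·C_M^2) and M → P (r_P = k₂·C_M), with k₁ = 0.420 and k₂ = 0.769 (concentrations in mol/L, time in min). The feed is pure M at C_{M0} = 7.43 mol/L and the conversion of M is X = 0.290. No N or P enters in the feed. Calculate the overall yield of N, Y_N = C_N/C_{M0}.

Exit C_M = C_{M0}(1−X) = 7.43×0.710 = 5.275 mol/L.
A CSTR operates uniformly at the exit composition, giving r_N = 11.69 and r_P = 4.057 (each k·C_M^n at C_M = 5.275).
Fraction of consumed M going to N: r_N/(r_N+r_P) = 0.7423.
C_N = 0.7423·C_{M0}·X = 0.7423×7.43×0.290 = 1.60 mol/L; Y_N = C_N/C_{M0} = 0.215.

0.215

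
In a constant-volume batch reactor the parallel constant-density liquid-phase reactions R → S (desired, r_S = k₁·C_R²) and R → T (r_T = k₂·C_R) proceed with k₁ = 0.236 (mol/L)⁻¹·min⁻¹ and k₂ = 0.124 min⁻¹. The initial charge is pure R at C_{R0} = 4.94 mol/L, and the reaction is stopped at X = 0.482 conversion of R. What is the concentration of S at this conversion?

C_R = C_{R0}(1−X) = 2.559 mol/L.
Along a PFR/batch, dC_T/dC_R = −r_T/(r_S+r_T) = −k₂/(k₂+k₁·C_R).
Integrating from C_{R0} to C_R: C_T = (0.124/0.236)·ln[(0.124+0.236·4.94)/(0.124+0.236·2.56)] = 0.5254·ln(1.290/0.7279) = 0.3006 mol/L.
Then C_S = (C_{R0}−C_R) − C_T = 2.381 − 0.3006 = 2.080 mol/L.

2.08 mol/L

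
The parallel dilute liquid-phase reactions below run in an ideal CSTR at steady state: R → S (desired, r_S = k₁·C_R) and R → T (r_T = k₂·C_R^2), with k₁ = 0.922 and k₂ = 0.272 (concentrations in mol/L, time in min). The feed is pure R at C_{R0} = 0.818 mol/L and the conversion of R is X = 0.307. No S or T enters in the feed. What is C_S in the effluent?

Exit C_R = C_{R0}(1−X) = 0.818×0.693 = 0.5669 mol/L.
Rates in a CSTR are evaluated at the outlet concentration: r_S = 0.922×0.5669 = 0.5227, r_T = 0.272×0.5669^2 = 0.08741.
Fraction of consumed R going to S: r_S/(r_S+r_T) = 0.8567.
C_S = 0.8567·C_{R0}·X = 0.8567×0.818×0.307 = 0.215 mol/L.

0.215 mol/L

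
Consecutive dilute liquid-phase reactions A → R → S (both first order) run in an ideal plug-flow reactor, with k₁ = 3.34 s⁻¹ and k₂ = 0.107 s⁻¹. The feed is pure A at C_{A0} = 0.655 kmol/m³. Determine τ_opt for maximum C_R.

Setting dC_R/dτ = 0 gives τ_opt = ln(k₂/k₁)/(k₂−k₁).
= ln(0.107/3.34)/(0.107−3.34) = ln(0.03204)/-3.233 = -3.441/-3.233 = 1.06 s.

1.06 s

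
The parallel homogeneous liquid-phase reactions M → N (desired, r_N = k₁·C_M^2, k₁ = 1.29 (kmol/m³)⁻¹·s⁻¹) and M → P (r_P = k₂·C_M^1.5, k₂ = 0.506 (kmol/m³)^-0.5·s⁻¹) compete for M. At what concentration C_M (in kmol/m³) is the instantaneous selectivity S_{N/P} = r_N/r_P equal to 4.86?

3.63 kmol/m³

S_{N/P} = (k₁/k₂)·C_M^0.5 ⇒ C_M = (S·k₂/k₁)^(2).
= (4.86×0.506/1.29)^(2) = (1.906)^(2) = 3.63 kmol/m³.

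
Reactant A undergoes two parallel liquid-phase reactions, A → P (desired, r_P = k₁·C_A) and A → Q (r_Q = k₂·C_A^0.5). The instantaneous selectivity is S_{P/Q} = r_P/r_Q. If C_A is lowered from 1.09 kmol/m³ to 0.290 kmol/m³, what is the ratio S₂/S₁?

0.516

S_{P/Q} = (k₁/k₂)·C_A^0.5, so S₂/S₁ = (C_{A,2}/C_{A,1})^0.5.
= (0.290/1.09)^0.5 = (0.2661)^0.5 = 0.516.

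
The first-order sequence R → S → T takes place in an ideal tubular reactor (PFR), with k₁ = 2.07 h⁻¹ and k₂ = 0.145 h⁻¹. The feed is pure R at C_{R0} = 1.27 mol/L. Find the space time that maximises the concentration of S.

For first-order series the maximum of C_S occurs at τ_opt = ln(k₂/k₁)/(k₂−k₁).
= ln(0.145/2.07)/(0.145−2.07) = ln(0.07005)/-1.925 = -2.659/-1.925 = 1.38 h.

1.38 h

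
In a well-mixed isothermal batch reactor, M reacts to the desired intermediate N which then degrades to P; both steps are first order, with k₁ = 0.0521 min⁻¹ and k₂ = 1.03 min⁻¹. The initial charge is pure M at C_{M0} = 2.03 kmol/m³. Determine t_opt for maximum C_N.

3.05 min

The intermediate peaks when r₁ = r₂, i.e. k₁e^(−k₁t) = k₂e^(−k₂t), giving t_opt = ln(k₂/k₁)/(k₂−k₁).
= ln(1.03/0.0521)/(1.03−0.0521) = ln(19.77)/0.9779 = 2.984/0.9779 = 3.05 min.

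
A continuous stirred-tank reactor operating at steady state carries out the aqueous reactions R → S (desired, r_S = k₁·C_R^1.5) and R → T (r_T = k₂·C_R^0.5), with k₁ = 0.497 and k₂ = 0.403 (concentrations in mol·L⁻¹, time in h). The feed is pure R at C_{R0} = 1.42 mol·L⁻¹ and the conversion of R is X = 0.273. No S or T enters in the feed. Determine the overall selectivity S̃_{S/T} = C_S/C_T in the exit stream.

1.27

Exit C_R = C_{R0}(1−X) = 1.42×0.727 = 1.032 mol·L⁻¹.
A CSTR operates uniformly at the exit composition, giving r_S = 0.5213 and r_T = 0.4095 (each k·C_R^n at C_R = 1.032).
Overall selectivity = C_S/C_T = r_Sτ/(r_Tτ) = r_S/r_T = 1.27.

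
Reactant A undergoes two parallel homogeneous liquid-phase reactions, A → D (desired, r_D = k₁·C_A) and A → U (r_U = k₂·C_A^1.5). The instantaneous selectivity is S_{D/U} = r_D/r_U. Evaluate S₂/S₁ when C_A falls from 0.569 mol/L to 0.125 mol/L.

2.13

S_{D/U} = (k₁/k₂)·C_A^-0.5, so S₂/S₁ = (C_{A,2}/C_{A,1})^-0.5.
= (0.125/0.569)^(-0.5) = (0.2197)^(-0.5) = 2.13.
Selectivity toward D rises as C_A falls — low-concentration operation is favoured.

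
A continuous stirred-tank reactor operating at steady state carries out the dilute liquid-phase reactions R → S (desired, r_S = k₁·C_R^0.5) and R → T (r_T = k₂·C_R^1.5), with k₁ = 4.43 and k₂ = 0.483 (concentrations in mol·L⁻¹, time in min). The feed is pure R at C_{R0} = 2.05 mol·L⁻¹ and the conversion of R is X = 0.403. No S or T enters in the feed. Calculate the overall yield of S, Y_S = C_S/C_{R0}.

Exit C_R = C_{R0}(1−X) = 2.05×0.597 = 1.224 mol·L⁻¹.
A CSTR operates uniformly at the exit composition, giving r_S = 4.901 and r_T = 0.6539 (each k·C_R^n at C_R = 1.224).
Fraction of consumed R going to S: r_S/(r_S+r_T) = 0.8823.
C_S = 0.8823·C_{R0}·X = 0.8823×2.05×0.403 = 0.729 mol·L⁻¹; Y_S = C_S/C_{R0} = 0.356.

0.356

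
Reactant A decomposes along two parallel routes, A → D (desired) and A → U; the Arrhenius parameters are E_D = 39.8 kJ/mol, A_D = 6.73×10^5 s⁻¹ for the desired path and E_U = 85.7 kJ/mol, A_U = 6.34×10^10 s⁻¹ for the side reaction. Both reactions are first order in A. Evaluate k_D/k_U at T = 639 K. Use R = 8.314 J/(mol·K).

k_D/k_U = (A_D/A_U)·exp[−(E_D−E_U)/(RT)] = (A_D/A_U)·exp[(E_U−E_D)/(RT)].
(E_U−E_D)/(RT) = (85.7−39.8)×10³/(8.314×639) = 45900/5313 = 8.640.
k_D/k_U = (6.73×10^5/6.34×10^10)·exp(8.640) = 1.062×10^-5 × 5652 = 0.0600.

0.0600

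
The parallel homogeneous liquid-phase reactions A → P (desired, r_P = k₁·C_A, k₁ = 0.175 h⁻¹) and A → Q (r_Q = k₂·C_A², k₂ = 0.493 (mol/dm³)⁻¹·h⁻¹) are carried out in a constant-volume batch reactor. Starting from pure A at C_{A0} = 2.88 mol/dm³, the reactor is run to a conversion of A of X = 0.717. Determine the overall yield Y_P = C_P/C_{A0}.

C_A = C_{A0}(1−X) = 0.8150 mol/dm³.
Along a PFR/batch, dC_P/dC_A = −r_P/(r_P+r_Q) = −k₁/(k₁+k₂·C_A).
Integrating from C_{A0} to C_A: C_P = (0.175/0.493)·ln[(0.175+0.493·2.88)/(0.175+0.493·0.815)] = 0.3550·ln(1.595/0.5768) = 0.3610 mol/dm³.
Y_P = C_P/C_{A0} = 0.3610/2.88 = 0.125.

0.125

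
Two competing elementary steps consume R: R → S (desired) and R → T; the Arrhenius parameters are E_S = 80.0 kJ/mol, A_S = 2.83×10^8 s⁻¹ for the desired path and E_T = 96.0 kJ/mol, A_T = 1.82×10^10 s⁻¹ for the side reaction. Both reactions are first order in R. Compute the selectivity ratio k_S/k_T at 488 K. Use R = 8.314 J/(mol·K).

0.802

k_S/k_T = (A_S/A_T)·exp[−(E_S−E_T)/(RT)] = (A_S/A_T)·exp[(E_T−E_S)/(RT)].
(E_T−E_S)/(RT) = (96.0−80.0)×10³/(8.314×488) = 16000/4057 = 3.944.
k_S/k_T = (2.83×10^8/1.82×10^10)·exp(3.944) = 0.01555 × 51.60 = 0.802.
Since E_S < E_T, lowering the temperature improves selectivity toward S.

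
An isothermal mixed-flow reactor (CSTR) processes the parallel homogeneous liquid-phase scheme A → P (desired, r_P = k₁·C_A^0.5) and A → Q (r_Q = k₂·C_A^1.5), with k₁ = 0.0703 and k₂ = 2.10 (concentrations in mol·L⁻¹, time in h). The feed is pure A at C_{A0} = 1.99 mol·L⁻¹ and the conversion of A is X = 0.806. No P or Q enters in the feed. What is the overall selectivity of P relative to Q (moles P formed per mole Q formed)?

0.0867

Exit C_A = C_{A0}(1−X) = 1.99×0.194 = 0.3861 mol·L⁻¹.
Rates in a CSTR are evaluated at the outlet concentration: r_P = 0.0703×0.3861^0.5 = 0.04368, r_Q = 2.10×0.3861^1.5 = 0.5037.
Overall selectivity = C_P/C_Q = r_Pτ/(r_Qτ) = r_P/r_Q = 0.0867.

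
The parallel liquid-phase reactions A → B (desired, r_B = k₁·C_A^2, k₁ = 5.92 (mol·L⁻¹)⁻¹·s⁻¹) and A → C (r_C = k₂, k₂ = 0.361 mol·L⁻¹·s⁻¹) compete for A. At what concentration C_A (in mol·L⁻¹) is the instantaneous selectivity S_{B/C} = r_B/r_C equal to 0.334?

S_{B/C} = (k₁/k₂)·C_A^2 ⇒ C_A = (S·k₂/k₁)^(0.5).
= (0.334×0.361/5.92)^(0.5) = (0.02037)^(0.5) = 0.143 mol·L⁻¹.

0.143 mol·L⁻¹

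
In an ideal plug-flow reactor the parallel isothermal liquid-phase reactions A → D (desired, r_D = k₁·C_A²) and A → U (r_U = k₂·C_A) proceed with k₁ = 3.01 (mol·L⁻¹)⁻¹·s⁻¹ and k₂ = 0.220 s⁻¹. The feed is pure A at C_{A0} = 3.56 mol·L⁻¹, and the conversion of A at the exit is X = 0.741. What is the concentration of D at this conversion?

2.54 mol·L⁻¹

C_A = C_{A0}(1−X) = 0.9220 mol·L⁻¹.
Along a PFR/batch, dC_U/dC_A = −r_U/(r_D+r_U) = −k₂/(k₂+k₁·C_A).
Integrating from C_{A0} to C_A: C_U = (0.220/3.01)·ln[(0.220+3.01·3.56)/(0.220+3.01·0.922)] = 0.07309·ln(10.94/2.995) = 0.09465 mol·L⁻¹.
Then C_D = (C_{A0}−C_A) − C_U = 2.638 − 0.09465 = 2.543 mol·L⁻¹.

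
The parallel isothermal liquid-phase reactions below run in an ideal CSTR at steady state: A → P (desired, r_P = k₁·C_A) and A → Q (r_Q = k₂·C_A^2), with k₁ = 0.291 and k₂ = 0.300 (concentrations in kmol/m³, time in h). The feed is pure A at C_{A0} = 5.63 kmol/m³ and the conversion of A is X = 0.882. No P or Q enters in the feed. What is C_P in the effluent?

Exit C_A = C_{A0}(1−X) = 5.63×0.118 = 0.6643 kmol/m³.
A CSTR operates uniformly at the exit composition, giving r_P = 0.1933 and r_Q = 0.1324 (each k·C_A^n at C_A = 0.6643).
Fraction of consumed A going to P: r_P/(r_P+r_Q) = 0.5935.
C_P = 0.5935·C_{A0}·X = 0.5935×5.63×0.882 = 2.95 kmol/m³.

2.95 kmol/m³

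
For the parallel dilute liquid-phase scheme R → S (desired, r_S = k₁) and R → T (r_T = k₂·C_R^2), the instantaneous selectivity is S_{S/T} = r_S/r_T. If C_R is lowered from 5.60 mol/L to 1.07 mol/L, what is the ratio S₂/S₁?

S_{S/T} = (k₁/k₂)·C_R^-2, so S₂/S₁ = (C_{R,2}/C_{R,1})^-2.
= (1.07/5.60)^(-2) = (0.1911)^(-2) = 27.4.

27.4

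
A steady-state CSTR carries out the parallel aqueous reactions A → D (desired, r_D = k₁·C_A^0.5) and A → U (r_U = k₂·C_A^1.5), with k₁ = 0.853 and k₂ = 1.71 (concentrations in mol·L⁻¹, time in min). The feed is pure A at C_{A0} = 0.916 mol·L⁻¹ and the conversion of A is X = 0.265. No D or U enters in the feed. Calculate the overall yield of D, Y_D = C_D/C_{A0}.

0.113

Exit C_A = C_{A0}(1−X) = 0.916×0.735 = 0.6733 mol·L⁻¹.
In a CSTR the entire volume is at exit conditions, so r_D = 0.853×0.6733^0.5 = 0.6999 and r_U = 1.71×0.6733^1.5 = 0.9446.
Fraction of consumed A going to D: r_D/(r_D+r_U) = 0.4256.
C_D = 0.4256·C_{A0}·X = 0.4256×0.916×0.265 = 0.103 mol·L⁻¹; Y_D = C_D/C_{A0} = 0.113.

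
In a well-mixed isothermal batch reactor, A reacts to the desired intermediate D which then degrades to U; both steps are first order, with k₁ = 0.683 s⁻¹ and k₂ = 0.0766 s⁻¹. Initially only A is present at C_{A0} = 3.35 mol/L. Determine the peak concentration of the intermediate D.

For a first-order series the maximum intermediate yield is C_{D,max}/C_{A0} = (k₁/k₂)^[k₂/(k₂−k₁)].
= (0.683/0.0766)^(0.0766/(0.0766−0.683)) = (8.916)^(-0.1263) = 0.7585.
C_{D,max} = 0.7585×3.35 = 2.54 mol/L.

2.54 mol/L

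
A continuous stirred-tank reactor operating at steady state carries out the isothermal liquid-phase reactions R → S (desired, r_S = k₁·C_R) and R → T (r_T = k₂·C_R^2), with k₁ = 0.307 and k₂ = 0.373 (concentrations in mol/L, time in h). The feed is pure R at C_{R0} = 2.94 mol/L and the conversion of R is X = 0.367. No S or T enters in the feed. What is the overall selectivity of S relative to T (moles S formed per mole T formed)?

Exit C_R = C_{R0}(1−X) = 2.94×0.633 = 1.861 mol/L.
A CSTR operates uniformly at the exit composition, giving r_S = 0.5713 and r_T = 1.292 (each k·C_R^n at C_R = 1.861).
Overall selectivity = C_S/C_T = r_Sτ/(r_Tτ) = r_S/r_T = 0.442.

0.442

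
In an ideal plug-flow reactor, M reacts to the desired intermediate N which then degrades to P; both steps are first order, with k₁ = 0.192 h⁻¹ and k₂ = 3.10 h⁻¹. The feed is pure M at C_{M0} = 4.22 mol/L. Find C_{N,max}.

At the optimum, C_{N,max}/C_{M0} = (k₁/k₂)^[k₂/(k₂−k₁)].
= (0.192/3.10)^(3.10/(3.10−0.192)) = (0.06194)^(1.066) = 0.05154.
C_{N,max} = 0.05154×4.22 = 0.218 mol/L.

0.218 mol/L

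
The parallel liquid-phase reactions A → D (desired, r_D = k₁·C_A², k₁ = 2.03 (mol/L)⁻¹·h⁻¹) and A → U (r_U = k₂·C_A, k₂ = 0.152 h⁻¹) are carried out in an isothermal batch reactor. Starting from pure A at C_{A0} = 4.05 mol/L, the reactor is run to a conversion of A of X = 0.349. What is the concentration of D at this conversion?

C_A = C_{A0}(1−X) = 2.637 mol/L.
Along a PFR/batch, dC_U/dC_A = −r_U/(r_D+r_U) = −k₂/(k₂+k₁·C_A).
Integrating from C_{A0} to C_A: C_U = (0.152/2.03)·ln[(0.152+2.03·4.05)/(0.152+2.03·2.64)] = 0.07488·ln(8.373/5.504) = 0.03142 mol/L.
Then C_D = (C_{A0}−C_A) − C_U = 1.413 − 0.03142 = 1.382 mol/L.

1.38 mol/L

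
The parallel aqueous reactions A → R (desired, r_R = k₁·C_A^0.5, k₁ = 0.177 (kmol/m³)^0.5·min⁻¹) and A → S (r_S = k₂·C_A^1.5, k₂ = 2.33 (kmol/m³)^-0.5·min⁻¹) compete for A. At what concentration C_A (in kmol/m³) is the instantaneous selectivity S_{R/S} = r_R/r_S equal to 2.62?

S_{R/S} = (k₁/k₂)·C_A⁻¹ ⇒ C_A = (S·k₂/k₁)^(-1).
= (2.62×2.33/0.177)^(-1) = (34.49)^(-1) = 0.0290 kmol/m³.

0.0290 kmol/m³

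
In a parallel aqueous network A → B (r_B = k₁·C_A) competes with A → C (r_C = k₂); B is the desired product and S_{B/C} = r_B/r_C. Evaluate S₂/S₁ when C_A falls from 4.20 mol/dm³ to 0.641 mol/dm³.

S_{B/C} = (k₁/k₂)·C_A, so S₂/S₁ = (C_{A,2}/C_{A,1}).
= 0.641/4.20 = 0.153.

0.153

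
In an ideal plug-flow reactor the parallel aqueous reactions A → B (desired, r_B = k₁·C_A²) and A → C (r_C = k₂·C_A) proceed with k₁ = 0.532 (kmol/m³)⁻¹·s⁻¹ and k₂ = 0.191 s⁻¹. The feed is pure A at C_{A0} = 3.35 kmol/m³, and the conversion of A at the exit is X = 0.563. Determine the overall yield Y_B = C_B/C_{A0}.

0.487

C_A = C_{A0}(1−X) = 1.464 kmol/m³.
Along a PFR/batch, dC_C/dC_A = −r_C/(r_B+r_C) = −k₂/(k₂+k₁·C_A).
Integrating from C_{A0} to C_A: C_C = (0.191/0.532)·ln[(0.191+0.532·3.35)/(0.191+0.532·1.46)] = 0.3590·ln(1.973/0.9698) = 0.2550 kmol/m³.
Then C_B = (C_{A0}−C_A) − C_C = 1.886 − 0.2550 = 1.631 kmol/m³.
Y_B = C_B/C_{A0} = 1.631/3.35 = 0.487.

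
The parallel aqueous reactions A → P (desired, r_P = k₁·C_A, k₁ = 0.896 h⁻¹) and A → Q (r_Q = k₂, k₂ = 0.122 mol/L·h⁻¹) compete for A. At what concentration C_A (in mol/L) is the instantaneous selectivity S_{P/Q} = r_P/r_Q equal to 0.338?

0.0460 mol/L

S_{P/Q} = (k₁/k₂)·C_A ⇒ C_A = S·k₂/k₁.
= 0.338×0.122/0.896 = 0.0460 mol/L.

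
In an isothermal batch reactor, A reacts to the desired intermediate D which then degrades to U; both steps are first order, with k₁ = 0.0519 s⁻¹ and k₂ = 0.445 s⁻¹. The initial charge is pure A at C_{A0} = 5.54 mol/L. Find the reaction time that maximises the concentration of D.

The intermediate peaks when r₁ = r₂, i.e. k₁e^(−k₁t) = k₂e^(−k₂t), giving t_opt = ln(k₂/k₁)/(k₂−k₁).
= ln(0.445/0.0519)/(0.445−0.0519) = ln(8.574)/0.3931 = 2.149/0.3931 = 5.47 s.

5.47 s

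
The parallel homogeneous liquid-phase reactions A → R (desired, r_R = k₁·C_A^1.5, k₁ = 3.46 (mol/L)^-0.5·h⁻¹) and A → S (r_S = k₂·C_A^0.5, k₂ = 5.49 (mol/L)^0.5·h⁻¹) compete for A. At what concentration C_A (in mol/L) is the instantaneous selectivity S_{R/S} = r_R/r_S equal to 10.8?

17.1 mol/L

S_{R/S} = (k₁/k₂)·C_A ⇒ C_A = S·k₂/k₁.
= 10.8×5.49/3.46 = 17.1 mol/L.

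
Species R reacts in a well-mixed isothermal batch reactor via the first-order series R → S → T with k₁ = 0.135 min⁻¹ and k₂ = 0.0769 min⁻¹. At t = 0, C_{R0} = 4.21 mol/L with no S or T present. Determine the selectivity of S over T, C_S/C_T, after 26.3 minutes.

0.330

Solving the coupled first-order balances gives C_S(t) = [k₁/(k₂−k₁)]·C_{R0}·(e^(−k₁t) − e^(−k₂t)).
e^(−k₁t) = e^(−0.135×26.3) = e^(−3.551) = 0.02871; e^(−k₂t) = e^(−2.022) = 0.1323.
C_S = 0.135×4.21/(0.0769−0.135) × (0.02871−0.1323) = (-9.782)×(-0.1036) = 1.014 mol/L.
C_R = C_{R0}e^(−k₁t) = 0.1209 mol/L, so C_T = C_{R0}−C_R−C_S = 3.076 mol/L; C_S/C_T = 0.330.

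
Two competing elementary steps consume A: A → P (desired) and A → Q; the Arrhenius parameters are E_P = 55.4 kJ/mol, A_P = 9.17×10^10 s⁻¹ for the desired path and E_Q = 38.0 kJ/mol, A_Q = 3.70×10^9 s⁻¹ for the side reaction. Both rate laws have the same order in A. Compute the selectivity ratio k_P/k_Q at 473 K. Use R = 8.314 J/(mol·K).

With equal orders, S_{P/Q} = k_P/k_Q = (A_P/A_Q)·exp[(E_Q−E_P)/(RT)].
(E_Q−E_P)/(RT) = (38.0−55.4)×10³/(8.314×473) = -17400/3933 = -4.425.
k_P/k_Q = (9.17×10^10/3.70×10^9)·exp(-4.425) = 24.78 × 0.01198 = 0.297.
Since E_P > E_Q, raising the temperature improves selectivity toward P.

0.297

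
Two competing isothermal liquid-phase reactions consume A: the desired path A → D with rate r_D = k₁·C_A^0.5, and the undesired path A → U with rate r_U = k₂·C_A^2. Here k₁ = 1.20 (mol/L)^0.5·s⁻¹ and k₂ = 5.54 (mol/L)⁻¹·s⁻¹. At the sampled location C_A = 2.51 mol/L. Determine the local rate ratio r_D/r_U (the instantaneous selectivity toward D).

S_{D/U} = r_D/r_U = (k₁·C_A^0.5)/(k₂·C_A^2) = (k₁/k₂)·C_A^-1.5.
= (1.20×2.510^0.5) / (5.54×2.510^2) = 1.901/34.90 = 0.0545.

0.0545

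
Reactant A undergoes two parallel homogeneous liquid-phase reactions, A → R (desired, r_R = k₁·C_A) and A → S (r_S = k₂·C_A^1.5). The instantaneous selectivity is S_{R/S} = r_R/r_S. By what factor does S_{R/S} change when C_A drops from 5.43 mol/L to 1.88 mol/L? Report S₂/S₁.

1.70

S_{R/S} = (k₁/k₂)·C_A^-0.5, so S₂/S₁ = (C_{A,2}/C_{A,1})^-0.5.
= (1.88/5.43)^(-0.5) = (0.3462)^(-0.5) = 1.70.
Selectivity toward R rises as C_A falls — low-concentration operation is favoured.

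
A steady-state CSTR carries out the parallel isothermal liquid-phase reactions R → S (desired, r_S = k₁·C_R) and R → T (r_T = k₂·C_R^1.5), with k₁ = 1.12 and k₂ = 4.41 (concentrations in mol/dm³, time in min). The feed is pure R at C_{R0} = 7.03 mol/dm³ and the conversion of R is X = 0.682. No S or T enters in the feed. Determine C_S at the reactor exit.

0.696 mol/dm³

Exit C_R = C_{R0}(1−X) = 7.03×0.318 = 2.236 mol/dm³.
Rates in a CSTR are evaluated at the outlet concentration: r_S = 1.12×2.236 = 2.504, r_T = 4.41×2.236^1.5 = 14.74.
Fraction of consumed R going to S: r_S/(r_S+r_T) = 0.1452.
C_S = 0.1452·C_{R0}·X = 0.1452×7.03×0.682 = 0.696 mol/dm³.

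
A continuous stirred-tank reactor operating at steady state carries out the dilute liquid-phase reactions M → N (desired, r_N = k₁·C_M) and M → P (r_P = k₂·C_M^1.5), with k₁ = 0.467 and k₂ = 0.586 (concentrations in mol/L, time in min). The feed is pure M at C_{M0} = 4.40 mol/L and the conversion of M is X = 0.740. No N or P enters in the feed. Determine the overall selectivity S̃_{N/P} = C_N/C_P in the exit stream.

Exit C_M = C_{M0}(1−X) = 4.40×0.260 = 1.144 mol/L.
In a CSTR the entire volume is at exit conditions, so r_N = 0.467×1.144 = 0.5342 and r_P = 0.586×1.144^1.5 = 0.7170.
Overall selectivity = C_N/C_P = r_Nτ/(r_Pτ) = r_N/r_P = 0.745.

0.745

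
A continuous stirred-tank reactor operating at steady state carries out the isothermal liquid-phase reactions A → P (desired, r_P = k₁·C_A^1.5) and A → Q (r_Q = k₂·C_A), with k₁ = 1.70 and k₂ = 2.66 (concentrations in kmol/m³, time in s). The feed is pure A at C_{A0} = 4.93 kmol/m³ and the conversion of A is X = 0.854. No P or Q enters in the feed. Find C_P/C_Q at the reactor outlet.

0.542

Exit C_A = C_{A0}(1−X) = 4.93×0.146 = 0.7198 kmol/m³.
In a CSTR the entire volume is at exit conditions, so r_P = 1.70×0.7198^1.5 = 1.038 and r_Q = 2.66×0.7198 = 1.915.
Overall selectivity = C_P/C_Q = r_Pτ/(r_Qτ) = r_P/r_Q = 0.542.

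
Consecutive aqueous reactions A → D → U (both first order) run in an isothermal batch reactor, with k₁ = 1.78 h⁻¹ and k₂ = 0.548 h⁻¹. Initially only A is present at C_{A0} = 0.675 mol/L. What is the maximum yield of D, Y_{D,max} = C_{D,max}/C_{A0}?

0.592

At the optimum, C_{D,max}/C_{A0} = (k₁/k₂)^[k₂/(k₂−k₁)].
= (1.78/0.548)^(0.548/(0.548−1.78)) = (3.248)^(-0.4448) = 0.5921.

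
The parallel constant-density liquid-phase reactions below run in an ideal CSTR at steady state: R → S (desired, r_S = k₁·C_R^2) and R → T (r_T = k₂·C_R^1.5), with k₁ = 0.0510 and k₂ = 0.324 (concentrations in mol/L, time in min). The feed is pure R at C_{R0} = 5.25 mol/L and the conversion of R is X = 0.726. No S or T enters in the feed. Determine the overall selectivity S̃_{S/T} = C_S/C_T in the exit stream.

Exit C_R = C_{R0}(1−X) = 5.25×0.274 = 1.439 mol/L.
A CSTR operates uniformly at the exit composition, giving r_S = 0.1055 and r_T = 0.5590 (each k·C_R^n at C_R = 1.439).
Overall selectivity = C_S/C_T = r_Sτ/(r_Tτ) = r_S/r_T = 0.189.

0.189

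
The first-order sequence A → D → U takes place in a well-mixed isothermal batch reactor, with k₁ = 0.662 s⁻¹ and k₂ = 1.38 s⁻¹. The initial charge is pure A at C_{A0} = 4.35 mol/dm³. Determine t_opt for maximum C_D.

The intermediate peaks when r₁ = r₂, i.e. k₁e^(−k₁t) = k₂e^(−k₂t), giving t_opt = ln(k₂/k₁)/(k₂−k₁).
= ln(1.38/0.662)/(1.38−0.662) = ln(2.085)/0.7180 = 0.7346/0.7180 = 1.02 s.

1.02 s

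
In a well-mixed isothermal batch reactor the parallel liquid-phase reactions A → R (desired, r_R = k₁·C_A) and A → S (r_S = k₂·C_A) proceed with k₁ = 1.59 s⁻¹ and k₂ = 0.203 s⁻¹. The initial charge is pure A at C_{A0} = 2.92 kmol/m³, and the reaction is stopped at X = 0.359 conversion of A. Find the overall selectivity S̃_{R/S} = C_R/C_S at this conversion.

C_A = C_{A0}(1−X) = 1.872 kmol/m³.
Both paths are first order in A, so the instantaneous fraction to R is constant: dC_R/d(−C_A) = k₁/(k₁+k₂) = 0.8868.
C_R = 0.8868·(C_{A0}−C_A) = 0.8868×1.048 = 0.930 kmol/m³.
C_S = (C_{A0}−C_A)−C_R = 0.1187 kmol/m³; S̃_{R/S} = 0.9296/0.1187 = 7.83.

7.83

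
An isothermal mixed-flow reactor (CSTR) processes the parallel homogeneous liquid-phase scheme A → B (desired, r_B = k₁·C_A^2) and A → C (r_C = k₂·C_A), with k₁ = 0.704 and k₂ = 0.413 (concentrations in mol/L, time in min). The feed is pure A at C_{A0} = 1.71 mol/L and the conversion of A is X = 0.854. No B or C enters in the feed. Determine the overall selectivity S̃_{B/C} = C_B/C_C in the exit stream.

Exit C_A = C_{A0}(1−X) = 1.71×0.146 = 0.2497 mol/L.
A CSTR operates uniformly at the exit composition, giving r_B = 0.04388 and r_C = 0.1031 (each k·C_A^n at C_A = 0.2497).
Overall selectivity = C_B/C_C = r_Bτ/(r_Cτ) = r_B/r_C = 0.426.

0.426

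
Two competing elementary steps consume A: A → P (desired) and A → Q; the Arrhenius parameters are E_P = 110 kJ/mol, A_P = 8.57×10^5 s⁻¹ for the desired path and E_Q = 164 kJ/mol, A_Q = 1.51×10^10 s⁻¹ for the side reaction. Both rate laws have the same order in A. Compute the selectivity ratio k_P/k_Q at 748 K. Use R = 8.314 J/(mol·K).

0.335

Since both paths have the same order in A, the concentration cancels and S_{P/Q} = k_P/k_Q = (A_P/A_Q)·exp[(E_Q−E_P)/(RT)].
(E_Q−E_P)/(RT) = (164−110)×10³/(8.314×748) = 54000/6219 = 8.683.
k_P/k_Q = (8.57×10^5/1.51×10^10)·exp(8.683) = 5.675×10^-5 × 5903 = 0.335.
Since E_P < E_Q, lowering the temperature improves selectivity toward P.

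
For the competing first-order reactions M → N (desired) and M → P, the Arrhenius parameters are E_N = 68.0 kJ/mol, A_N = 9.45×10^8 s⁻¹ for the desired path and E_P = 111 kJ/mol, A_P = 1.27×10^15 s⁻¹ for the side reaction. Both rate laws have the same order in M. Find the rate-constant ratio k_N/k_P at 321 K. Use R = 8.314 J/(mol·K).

k_N/k_P = (A_N/A_P)·exp[−(E_N−E_P)/(RT)] = (A_N/A_P)·exp[(E_P−E_N)/(RT)].
(E_P−E_N)/(RT) = (111−68.0)×10³/(8.314×321) = 43000/2669 = 16.11.
k_N/k_P = (9.45×10^8/1.27×10^15)·exp(16.11) = 7.441×10^-7 × 9.941×10^6 = 7.40.
Since E_N < E_P, lowering the temperature improves selectivity toward N.

7.40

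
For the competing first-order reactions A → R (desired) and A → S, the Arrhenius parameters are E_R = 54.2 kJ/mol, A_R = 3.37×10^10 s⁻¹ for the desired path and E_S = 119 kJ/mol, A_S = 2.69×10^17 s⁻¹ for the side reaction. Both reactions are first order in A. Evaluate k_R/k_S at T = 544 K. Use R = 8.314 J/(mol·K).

k_R/k_S = (A_R/A_S)·exp[−(E_R−E_S)/(RT)] = (A_R/A_S)·exp[(E_S−E_R)/(RT)].
(E_S−E_R)/(RT) = (119−54.2)×10³/(8.314×544) = 64800/4523 = 14.33.
k_R/k_S = (3.37×10^10/2.69×10^17)·exp(14.33) = 1.253×10^-7 × 1.668×10^6 = 0.209.
Since E_R < E_S, lowering the temperature improves selectivity toward R.

0.209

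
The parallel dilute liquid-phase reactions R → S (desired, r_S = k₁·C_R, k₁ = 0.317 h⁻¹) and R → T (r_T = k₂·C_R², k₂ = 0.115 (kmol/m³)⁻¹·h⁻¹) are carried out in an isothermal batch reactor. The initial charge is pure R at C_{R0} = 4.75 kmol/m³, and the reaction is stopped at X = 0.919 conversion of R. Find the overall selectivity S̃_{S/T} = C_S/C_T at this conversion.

C_R = C_{R0}(1−X) = 0.3847 kmol/m³.
Along a PFR/batch, dC_S/dC_R = −r_S/(r_S+r_T) = −k₁/(k₁+k₂·C_R).
Integrating from C_{R0} to C_R: C_S = (0.317/0.115)·ln[(0.317+0.115·4.75)/(0.317+0.115·0.385)] = 2.757·ln(0.8633/0.3612) = 2.401 kmol/m³.
C_T = (C_{R0}−C_R)−C_S = 1.964 kmol/m³; S̃_{S/T} = 2.401/1.964 = 1.22.

1.22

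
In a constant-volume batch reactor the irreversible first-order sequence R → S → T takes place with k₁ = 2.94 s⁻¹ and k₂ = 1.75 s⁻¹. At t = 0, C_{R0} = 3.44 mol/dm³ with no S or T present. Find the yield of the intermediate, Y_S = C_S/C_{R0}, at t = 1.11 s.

For first-order series with pure R initially, C_S(t) = k₁C_{R0}/(k₂−k₁)·(e^(−k₁t) − e^(−k₂t)).
e^(−k₁t) = e^(−2.94×1.11) = e^(−3.263) = 0.03826; e^(−k₂t) = e^(−1.943) = 0.1433.
C_S = 2.94×3.44/(1.75−2.94) × (0.03826−0.1433) = (-8.499)×(-0.1051) = 0.8931 mol/dm³.
Y_S = C_S/C_{R0} = 0.8931/3.44 = 0.260.

0.260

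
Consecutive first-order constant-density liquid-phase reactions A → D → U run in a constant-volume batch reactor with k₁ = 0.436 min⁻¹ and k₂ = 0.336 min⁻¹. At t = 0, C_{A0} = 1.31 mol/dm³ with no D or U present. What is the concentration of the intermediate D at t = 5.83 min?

Solving the coupled first-order balances gives C_D(t) = [k₁/(k₂−k₁)]·C_{A0}·(e^(−k₁t) − e^(−k₂t)).
e^(−k₁t) = e^(−0.436×5.83) = e^(−2.542) = 0.07872; e^(−k₂t) = e^(−1.959) = 0.1410.
C_D = 0.436×1.31/(0.336−0.436) × (0.07872−0.1410) = (-5.712)×(-0.06230) = 0.3558 mol/dm³.

0.356 mol/dm³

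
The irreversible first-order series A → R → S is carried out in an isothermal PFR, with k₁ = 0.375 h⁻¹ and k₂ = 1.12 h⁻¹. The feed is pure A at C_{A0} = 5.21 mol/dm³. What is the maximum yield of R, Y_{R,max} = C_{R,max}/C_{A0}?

0.193

For a first-order series the maximum intermediate yield is C_{R,max}/C_{A0} = (k₁/k₂)^[k₂/(k₂−k₁)].
= (0.375/1.12)^(1.12/(1.12−0.375)) = (0.3348)^(1.503) = 0.1930.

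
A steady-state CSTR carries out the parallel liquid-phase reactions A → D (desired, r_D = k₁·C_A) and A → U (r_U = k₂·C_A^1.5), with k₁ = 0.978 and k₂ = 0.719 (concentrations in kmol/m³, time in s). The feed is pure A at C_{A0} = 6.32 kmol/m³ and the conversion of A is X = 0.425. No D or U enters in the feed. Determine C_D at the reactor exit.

1.12 kmol/m³

Exit C_A = C_{A0}(1−X) = 6.32×0.575 = 3.634 kmol/m³.
Rates in a CSTR are evaluated at the outlet concentration: r_D = 0.978×3.634 = 3.554, r_U = 0.719×3.634^1.5 = 4.981.
Fraction of consumed A going to D: r_D/(r_D+r_U) = 0.4164.
C_D = 0.4164·C_{A0}·X = 0.4164×6.32×0.425 = 1.12 kmol/m³.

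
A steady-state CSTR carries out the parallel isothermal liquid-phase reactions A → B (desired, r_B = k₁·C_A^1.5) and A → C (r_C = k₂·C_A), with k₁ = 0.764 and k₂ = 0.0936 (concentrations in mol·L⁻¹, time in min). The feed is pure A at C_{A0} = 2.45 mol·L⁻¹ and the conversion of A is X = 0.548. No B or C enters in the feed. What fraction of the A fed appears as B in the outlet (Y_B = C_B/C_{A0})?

0.491

Exit C_A = C_{A0}(1−X) = 2.45×0.452 = 1.107 mol·L⁻¹.
In a CSTR the entire volume is at exit conditions, so r_B = 0.764×1.107^1.5 = 0.8903 and r_C = 0.0936×1.107 = 0.1037.
Fraction of consumed A going to B: r_B/(r_B+r_C) = 0.8957.
C_B = 0.8957·C_{A0}·X = 0.8957×2.45×0.548 = 1.20 mol·L⁻¹; Y_B = C_B/C_{A0} = 0.491.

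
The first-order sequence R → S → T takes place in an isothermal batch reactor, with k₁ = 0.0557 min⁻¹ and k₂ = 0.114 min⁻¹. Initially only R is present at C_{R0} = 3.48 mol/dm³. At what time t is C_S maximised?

The intermediate peaks when r₁ = r₂, i.e. k₁e^(−k₁t) = k₂e^(−k₂t), giving t_opt = ln(k₂/k₁)/(k₂−k₁).
= ln(0.114/0.0557)/(0.114−0.0557) = ln(2.047)/0.05830 = 0.7162/0.05830 = 12.3 min.

12.3 min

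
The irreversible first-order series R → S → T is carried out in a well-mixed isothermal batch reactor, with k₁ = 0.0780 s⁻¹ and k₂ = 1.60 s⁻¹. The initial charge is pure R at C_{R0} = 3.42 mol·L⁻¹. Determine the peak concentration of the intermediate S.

0.143 mol·L⁻¹

For a first-order series the maximum intermediate yield is C_{S,max}/C_{R0} = (k₁/k₂)^[k₂/(k₂−k₁)].
= (0.0780/1.60)^(1.60/(1.60−0.0780)) = (0.04875)^(1.051) = 0.04176.
C_{S,max} = 0.04176×3.42 = 0.143 mol·L⁻¹.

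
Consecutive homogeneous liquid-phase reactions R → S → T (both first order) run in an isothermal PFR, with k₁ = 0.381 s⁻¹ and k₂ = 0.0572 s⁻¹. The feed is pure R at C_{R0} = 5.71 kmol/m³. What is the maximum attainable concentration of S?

4.08 kmol/m³

Evaluating C_S at τ_opt = ln(k₂/k₁)/(k₂−k₁) gives C_{S,max}/C_{R0} = (k₁/k₂)^[k₂/(k₂−k₁)].
= (0.381/0.0572)^(0.0572/(0.0572−0.381)) = (6.661)^(-0.1767) = 0.7154.
C_{S,max} = 0.7154×5.71 = 4.08 kmol/m³.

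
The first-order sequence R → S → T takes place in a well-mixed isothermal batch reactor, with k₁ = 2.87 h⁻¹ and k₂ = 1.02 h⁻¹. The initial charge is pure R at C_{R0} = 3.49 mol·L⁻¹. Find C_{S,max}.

At the optimum, C_{S,max}/C_{R0} = (k₁/k₂)^[k₂/(k₂−k₁)].
= (2.87/1.02)^(1.02/(1.02−2.87)) = (2.814)^(-0.5514) = 0.5653.
C_{S,max} = 0.5653×3.49 = 1.97 mol·L⁻¹.

1.97 mol·L⁻¹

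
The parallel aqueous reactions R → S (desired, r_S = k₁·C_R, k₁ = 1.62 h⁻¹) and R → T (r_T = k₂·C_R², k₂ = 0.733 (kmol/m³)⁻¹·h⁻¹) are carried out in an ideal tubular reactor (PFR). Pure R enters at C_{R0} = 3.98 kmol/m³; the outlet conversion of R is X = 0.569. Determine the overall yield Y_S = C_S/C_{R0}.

C_R = C_{R0}(1−X) = 1.715 kmol/m³.
Along a PFR/batch, dC_S/dC_R = −r_S/(r_S+r_T) = −k₁/(k₁+k₂·C_R).
Integrating from C_{R0} to C_R: C_S = (1.62/0.733)·ln[(1.62+0.733·3.98)/(1.62+0.733·1.72)] = 2.210·ln(4.537/2.877) = 1.007 kmol/m³.
Y_S = C_S/C_{R0} = 1.007/3.98 = 0.253.

0.253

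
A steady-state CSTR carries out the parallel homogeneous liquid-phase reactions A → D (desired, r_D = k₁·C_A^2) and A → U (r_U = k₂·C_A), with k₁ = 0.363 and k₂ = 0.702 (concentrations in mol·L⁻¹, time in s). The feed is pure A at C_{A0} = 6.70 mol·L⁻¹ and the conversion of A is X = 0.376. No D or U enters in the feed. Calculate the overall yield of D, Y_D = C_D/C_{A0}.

Exit C_A = C_{A0}(1−X) = 6.70×0.624 = 4.181 mol·L⁻¹.
Rates in a CSTR are evaluated at the outlet concentration: r_D = 0.363×4.181^2 = 6.345, r_U = 0.702×4.181 = 2.935.
Fraction of consumed A going to D: r_D/(r_D+r_U) = 0.6837.
C_D = 0.6837·C_{A0}·X = 0.6837×6.70×0.376 = 1.72 mol·L⁻¹; Y_D = C_D/C_{A0} = 0.257.

0.257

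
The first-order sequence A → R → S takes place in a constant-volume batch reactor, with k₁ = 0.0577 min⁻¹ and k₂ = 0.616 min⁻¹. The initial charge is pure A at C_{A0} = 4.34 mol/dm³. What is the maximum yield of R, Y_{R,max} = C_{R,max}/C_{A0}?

Evaluating C_R at t_opt = ln(k₂/k₁)/(k₂−k₁) gives C_{R,max}/C_{A0} = (k₁/k₂)^[k₂/(k₂−k₁)].
= (0.0577/0.616)^(0.616/(0.616−0.0577)) = (0.09367)^(1.103) = 0.07333.

0.0733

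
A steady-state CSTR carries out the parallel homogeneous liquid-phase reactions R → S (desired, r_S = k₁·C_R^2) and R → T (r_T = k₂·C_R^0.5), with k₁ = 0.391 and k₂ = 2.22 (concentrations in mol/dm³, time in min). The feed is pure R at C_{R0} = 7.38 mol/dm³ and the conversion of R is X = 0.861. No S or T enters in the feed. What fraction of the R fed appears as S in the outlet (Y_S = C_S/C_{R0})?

0.133

Exit C_R = C_{R0}(1−X) = 7.38×0.139 = 1.026 mol/dm³.
A CSTR operates uniformly at the exit composition, giving r_S = 0.4115 and r_T = 2.248 (each k·C_R^n at C_R = 1.026).
Fraction of consumed R going to S: r_S/(r_S+r_T) = 0.1547.
C_S = 0.1547·C_{R0}·X = 0.1547×7.38×0.861 = 0.983 mol/dm³; Y_S = C_S/C_{R0} = 0.133.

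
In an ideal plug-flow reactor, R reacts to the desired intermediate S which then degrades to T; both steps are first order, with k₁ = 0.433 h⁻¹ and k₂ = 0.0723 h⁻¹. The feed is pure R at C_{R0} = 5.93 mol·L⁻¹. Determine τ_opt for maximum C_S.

For first-order series the maximum of C_S occurs at τ_opt = ln(k₂/k₁)/(k₂−k₁).
= ln(0.0723/0.433)/(0.0723−0.433) = ln(0.1670)/-0.3607 = -1.790/-0.3607 = 4.96 h.

4.96 h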